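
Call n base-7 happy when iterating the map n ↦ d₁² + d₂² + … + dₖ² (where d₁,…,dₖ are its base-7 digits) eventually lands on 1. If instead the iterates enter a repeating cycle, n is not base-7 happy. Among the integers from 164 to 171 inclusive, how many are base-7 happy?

1

164: 164 → 22 → 10 → 10  (repeats 10)
165: 165 → 29 → 17 → 13 → 37 → 29  (repeats 29)
166: 166 → 38 → 34 → 52 → 10 → 10  (repeats 10)
167: 167 → 49 → 1  (reaches 1)
168: 168 → 18 → 20 → 40 → 50 → 2 → 4 → 16 → 8 → 2  (repeats 2)
169: 169 → 19 → 29 → 17 → 13 → 37 → 29  (repeats 29)
170: 170 → 22 → 10 → 10  (repeats 10)
171: 171 → 27 → 45 → 45  (repeats 45)
base-7 happy: 167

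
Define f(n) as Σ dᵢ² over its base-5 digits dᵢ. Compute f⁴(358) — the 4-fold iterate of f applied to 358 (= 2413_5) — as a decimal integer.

16

358 = (2,4,1,3)_5 → 30
30 = (1,1,0)_5 → 2
2 = (2)_5 → 4
4 = (4)_5 → 16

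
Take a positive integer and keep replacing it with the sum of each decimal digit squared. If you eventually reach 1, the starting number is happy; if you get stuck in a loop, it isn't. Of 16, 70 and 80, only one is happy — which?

16: 16 → 37 → 58 → 89 → 145 → 42 → 20 → 4 → 16  — repeats 16 (not happy)
70: 70 → 49 → 97 → 130 → 10 → 1  — reaches 1 (happy)
80: 80 → 64 → 52 → 29 → 85 → 89 → 145 → 42 → 20 → 4 → 16 → 37 → 58 → 89  — repeats 89 (not happy)

70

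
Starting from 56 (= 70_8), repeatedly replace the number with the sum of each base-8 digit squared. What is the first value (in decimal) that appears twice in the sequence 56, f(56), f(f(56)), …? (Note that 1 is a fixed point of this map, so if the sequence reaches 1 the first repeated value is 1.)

26

56 = (7,0)_8 → 7² + 0² = 49 + 0 = 49
49 = (6,1)_8 → 6² + 1² = 36 + 1 = 37
37 = (4,5)_8 → 4² + 5² = 16 + 25 = 41
41 = (5,1)_8 → 5² + 1² = 25 + 1 = 26
26 = (3,2)_8 → 3² + 2² = 9 + 4 = 13
13 = (1,5)_8 → 1² + 5² = 1 + 25 = 26  — 26 already appeared earlier.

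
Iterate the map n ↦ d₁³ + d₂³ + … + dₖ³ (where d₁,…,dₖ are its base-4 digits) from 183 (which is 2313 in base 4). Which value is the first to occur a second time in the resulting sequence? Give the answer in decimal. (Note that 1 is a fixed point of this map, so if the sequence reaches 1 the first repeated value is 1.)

183 = (2,3,1,3)_4 → 2³ + 3³ + 1³ + 3³ = 63
63 = (3,3,3)_4 → 3³ + 3³ + 3³ = 81
81 = (1,1,0,1)_4 → 1³ + 1³ + 0³ + 1³ = 3
3 = (3)_4 → 3³ = 27
27 = (1,2,3)_4 → 1³ + 2³ + 3³ = 36
36 = (2,1,0)_4 → 2³ + 1³ + 0³ = 9
9 = (2,1)_4 → 2³ + 1³ = 9  — 9 already appeared earlier.

9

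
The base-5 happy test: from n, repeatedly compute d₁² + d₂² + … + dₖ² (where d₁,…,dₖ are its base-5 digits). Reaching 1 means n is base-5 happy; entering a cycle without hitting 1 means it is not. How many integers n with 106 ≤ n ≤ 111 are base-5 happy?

1

106: 106 → 18 → 18  — not base-5 happy
107: 107 → 21 → 17 → 13 → 13  — not base-5 happy
108: 108 → 26 → 2 → 4 → 16 → 10 → 4  — not base-5 happy
109: 109 → 33 → 11 → 5 → 1  — base-5 happy
110: 110 → 20 → 16 → 10 → 4 → 16  — not base-5 happy
111: 111 → 21 → 17 → 13 → 13  — not base-5 happy
base-5 happy: 109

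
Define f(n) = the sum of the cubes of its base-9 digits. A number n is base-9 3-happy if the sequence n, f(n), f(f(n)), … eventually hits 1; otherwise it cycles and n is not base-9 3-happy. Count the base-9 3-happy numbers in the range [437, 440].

437: 437 → 277 → 397 → 577 → 345 → 99 → 9 → 1  — base-9 3-happy
438: 438 → 368 → 640 → 856 → 128 → 134 → 638 → 1198 → 470 → 476 → 980 → 540 → 432 → 152 → 856  — not base-9 3-happy
439: 439 → 495 → 217 → 225 → 351 → 91 → 3 → 27 → 27  — not base-9 3-happy
440: 440 → 664 → 856 → 128 → 134 → 638 → 1198 → 470 → 476 → 980 → 540 → 432 → 152 → 856  — not base-9 3-happy
base-9 3-happy: 437

1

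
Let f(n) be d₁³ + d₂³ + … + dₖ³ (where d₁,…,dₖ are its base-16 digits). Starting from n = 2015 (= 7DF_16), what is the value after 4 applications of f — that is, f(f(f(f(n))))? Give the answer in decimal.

1970

2015 = (7,13,15)_16 → 7³ + 13³ + 15³ = 5915
5915 = (1,7,1,11)_16 → 1³ + 7³ + 1³ + 11³ = 1676
1676 = (6,8,12)_16 → 6³ + 8³ + 12³ = 2456
2456 = (9,9,8)_16 → 9³ + 9³ + 8³ = 1970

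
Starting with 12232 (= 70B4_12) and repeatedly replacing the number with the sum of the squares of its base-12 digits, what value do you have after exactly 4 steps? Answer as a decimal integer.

12232 = (7,0,11,4)_12 → 7² + 0² + 11² + 4² = 49 + 0 + 121 + 16 = 186
186 = (1,3,6)_12 → 1² + 3² + 6² = 1 + 9 + 36 = 46
46 = (3,10)_12 → 3² + 10² = 9 + 100 = 109
109 = (9,1)_12 → 9² + 1² = 81 + 1 = 82

82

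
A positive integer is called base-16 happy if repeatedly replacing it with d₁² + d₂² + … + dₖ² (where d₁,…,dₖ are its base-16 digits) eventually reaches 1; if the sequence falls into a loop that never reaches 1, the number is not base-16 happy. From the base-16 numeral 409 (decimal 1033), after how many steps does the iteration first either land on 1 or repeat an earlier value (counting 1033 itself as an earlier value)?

1033 = (4,0,9)_16 → 4² + 0² + 9² = 97
97 = (6,1)_16 → 6² + 1² = 37
37 = (2,5)_16 → 2² + 5² = 29
29 = (1,13)_16 → 1² + 13² = 170
170 = (10,10)_16 → 10² + 10² = 200
200 = (12,8)_16 → 12² + 8² = 208
208 = (13,0)_16 → 13² + 0² = 169
169 = (10,9)_16 → 10² + 9² = 181
181 = (11,5)_16 → 11² + 5² = 146
146 = (9,2)_16 → 9² + 2² = 85
85 = (5,5)_16 → 5² + 5² = 50
50 = (3,2)_16 → 3² + 2² = 13
13 = (13)_16 → 13² = 169  — 169 repeats.
That took 13 steps.

13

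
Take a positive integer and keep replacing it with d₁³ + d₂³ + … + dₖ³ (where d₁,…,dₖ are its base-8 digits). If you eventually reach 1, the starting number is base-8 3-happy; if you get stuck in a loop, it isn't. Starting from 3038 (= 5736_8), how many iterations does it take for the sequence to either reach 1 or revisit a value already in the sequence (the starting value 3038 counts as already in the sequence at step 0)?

3038 = (5,7,3,6)_8 → 5³ + 7³ + 3³ + 6³ = 711
711 = (1,3,0,7)_8 → 1³ + 3³ + 0³ + 7³ = 371
371 = (5,6,3)_8 → 5³ + 6³ + 3³ = 368
368 = (5,6,0)_8 → 5³ + 6³ + 0³ = 341
341 = (5,2,5)_8 → 5³ + 2³ + 5³ = 258
258 = (4,0,2)_8 → 4³ + 0³ + 2³ = 72
72 = (1,1,0)_8 → 1³ + 1³ + 0³ = 2
2 = (2)_8 → 2³ = 8
8 = (1,0)_8 → 1³ + 0³ = 1  — reached 1.
That took 9 steps.

9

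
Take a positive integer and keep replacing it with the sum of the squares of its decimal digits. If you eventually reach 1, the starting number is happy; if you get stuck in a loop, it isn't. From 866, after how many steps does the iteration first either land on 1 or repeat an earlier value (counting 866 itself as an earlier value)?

14

866 → 8² + 6² + 6² = 64 + 36 + 36 = 136
136 → 1² + 3² + 6² = 1 + 9 + 36 = 46
46 → 4² + 6² = 16 + 36 = 52
52 → 5² + 2² = 25 + 4 = 29
29 → 2² + 9² = 4 + 81 = 85
85 → 8² + 5² = 64 + 25 = 89
89 → 8² + 9² = 64 + 81 = 145
145 → 1² + 4² + 5² = 1 + 16 + 25 = 42
42 → 4² + 2² = 16 + 4 = 20
20 → 2² + 0² = 4 + 0 = 4
4 → 4² = 16
16 → 1² + 6² = 1 + 36 = 37
37 → 3² + 7² = 9 + 49 = 58
58 → 5² + 8² = 25 + 64 = 89  — 89 repeats.
That took 14 steps.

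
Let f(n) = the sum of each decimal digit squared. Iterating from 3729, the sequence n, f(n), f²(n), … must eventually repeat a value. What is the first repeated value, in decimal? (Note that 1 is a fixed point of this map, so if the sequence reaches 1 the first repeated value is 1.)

16

3729 → 3² + 7² + 2² + 9² = 9 + 49 + 4 + 81 = 143
143 → 1² + 4² + 3² = 1 + 16 + 9 = 26
26 → 2² + 6² = 4 + 36 = 40
40 → 4² + 0² = 16 + 0 = 16
16 → 1² + 6² = 1 + 36 = 37
37 → 3² + 7² = 9 + 49 = 58
58 → 5² + 8² = 25 + 64 = 89
89 → 8² + 9² = 64 + 81 = 145
145 → 1² + 4² + 5² = 1 + 16 + 25 = 42
42 → 4² + 2² = 16 + 4 = 20
20 → 2² + 0² = 4 + 0 = 4
4 → 4² = 16  — 16 already appeared earlier.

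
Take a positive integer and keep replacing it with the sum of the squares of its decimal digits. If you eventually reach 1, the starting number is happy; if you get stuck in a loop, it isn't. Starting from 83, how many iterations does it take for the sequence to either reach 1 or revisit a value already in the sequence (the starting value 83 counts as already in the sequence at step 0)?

83 → 73
73 → 58
58 → 89
89 → 145
145 → 42
42 → 20
20 → 4
4 → 16
16 → 37
37 → 58  — 58 repeats.
That took 10 steps.

10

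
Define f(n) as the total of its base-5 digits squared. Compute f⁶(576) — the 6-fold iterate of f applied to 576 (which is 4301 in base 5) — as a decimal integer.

4

576 = (4,3,0,1)_5 → 4² + 3² + 0² + 1² = 16 + 9 + 0 + 1 = 26
26 = (1,0,1)_5 → 1² + 0² + 1² = 1 + 0 + 1 = 2
2 = (2)_5 → 2² = 4
4 = (4)_5 → 4² = 16
16 = (3,1)_5 → 3² + 1² = 9 + 1 = 10
10 = (2,0)_5 → 2² + 0² = 4 + 0 = 4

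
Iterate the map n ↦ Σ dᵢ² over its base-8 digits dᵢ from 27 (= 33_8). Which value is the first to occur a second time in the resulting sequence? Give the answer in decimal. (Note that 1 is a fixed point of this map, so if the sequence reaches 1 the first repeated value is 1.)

1

27 = (3,3)_8 → 3² + 3² = 18
18 = (2,2)_8 → 2² + 2² = 8
8 = (1,0)_8 → 1² + 0² = 1  — reached the fixed point 1.
1 → 1, so 1 is the first repeated value.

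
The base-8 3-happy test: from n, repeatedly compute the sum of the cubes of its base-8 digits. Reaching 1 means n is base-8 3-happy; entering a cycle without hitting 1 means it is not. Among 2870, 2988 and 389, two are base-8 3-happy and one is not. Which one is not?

2870

2870: 2870 → 621 → 252 → 434 → 440 → 559 → 469 → 476 → 434  — repeats 434 (not base-8 3-happy)
2988: 2988 → 530 → 17 → 9 → 2 → 8 → 1  — reaches 1 (base-8 3-happy)
389: 389 → 341 → 258 → 72 → 2 → 8 → 1  — reaches 1 (base-8 3-happy)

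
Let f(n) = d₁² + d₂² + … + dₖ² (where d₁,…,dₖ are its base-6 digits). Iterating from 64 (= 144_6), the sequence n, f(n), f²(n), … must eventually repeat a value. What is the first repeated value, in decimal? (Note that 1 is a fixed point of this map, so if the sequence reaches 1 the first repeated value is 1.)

64 = (1,4,4)_6 → 1² + 4² + 4² = 1 + 16 + 16 = 33
33 = (5,3)_6 → 5² + 3² = 25 + 9 = 34
34 = (5,4)_6 → 5² + 4² = 25 + 16 = 41
41 = (1,0,5)_6 → 1² + 0² + 5² = 1 + 0 + 25 = 26
26 = (4,2)_6 → 4² + 2² = 16 + 4 = 20
20 = (3,2)_6 → 3² + 2² = 9 + 4 = 13
13 = (2,1)_6 → 2² + 1² = 4 + 1 = 5
5 = (5)_6 → 5² = 25
25 = (4,1)_6 → 4² + 1² = 16 + 1 = 17
17 = (2,5)_6 → 2² + 5² = 4 + 25 = 29
29 = (4,5)_6 → 4² + 5² = 16 + 25 = 41  — 41 already appeared earlier.

41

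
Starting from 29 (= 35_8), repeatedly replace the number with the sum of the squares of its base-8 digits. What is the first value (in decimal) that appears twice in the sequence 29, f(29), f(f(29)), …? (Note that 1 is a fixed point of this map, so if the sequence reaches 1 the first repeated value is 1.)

29 = (3,5)_8 → 3² + 5² = 34
34 = (4,2)_8 → 4² + 2² = 20
20 = (2,4)_8 → 2² + 4² = 20  — 20 already appeared earlier.

20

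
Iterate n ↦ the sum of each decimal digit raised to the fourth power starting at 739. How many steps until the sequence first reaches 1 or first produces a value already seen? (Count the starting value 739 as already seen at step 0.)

11

739 → 7⁴ + 3⁴ + 9⁴ = 2401 + 81 + 6561 = 9043
9043 → 9⁴ + 0⁴ + 4⁴ + 3⁴ = 6561 + 0 + 256 + 81 = 6898
6898 → 6⁴ + 8⁴ + 9⁴ + 8⁴ = 1296 + 4096 + 6561 + 4096 = 16049
16049 → 1⁴ + 6⁴ + 0⁴ + 4⁴ + 9⁴ = 1 + 1296 + 0 + 256 + 6561 = 8114
8114 → 8⁴ + 1⁴ + 1⁴ + 4⁴ = 4096 + 1 + 1 + 256 = 4354
4354 → 4⁴ + 3⁴ + 5⁴ + 4⁴ = 256 + 81 + 625 + 256 = 1218
1218 → 1⁴ + 2⁴ + 1⁴ + 8⁴ = 1 + 16 + 1 + 4096 = 4114
4114 → 4⁴ + 1⁴ + 1⁴ + 4⁴ = 256 + 1 + 1 + 256 = 514
514 → 5⁴ + 1⁴ + 4⁴ = 625 + 1 + 256 = 882
882 → 8⁴ + 8⁴ + 2⁴ = 4096 + 4096 + 16 = 8208
8208 → 8⁴ + 2⁴ + 0⁴ + 8⁴ = 4096 + 16 + 0 + 4096 = 8208  — 8208 repeats.
That took 11 steps.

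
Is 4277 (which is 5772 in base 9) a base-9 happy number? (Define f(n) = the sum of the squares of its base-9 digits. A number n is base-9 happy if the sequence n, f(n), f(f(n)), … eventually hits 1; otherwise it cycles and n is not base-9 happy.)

base-9 happy

4277 = (5,7,7,2)_9 → 5² + 7² + 7² + 2² = 127
127 = (1,5,1)_9 → 1² + 5² + 1² = 27
27 = (3,0)_9 → 3² + 0² = 9
9 = (1,0)_9 → 1² + 0² = 1  — reached 1.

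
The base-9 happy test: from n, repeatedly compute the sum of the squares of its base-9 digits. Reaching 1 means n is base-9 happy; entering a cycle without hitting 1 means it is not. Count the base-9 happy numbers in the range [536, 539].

1

536: 536 → 86 → 26 → 68 → 74 → 68  (repeats 68)
537: 537 → 97 → 51 → 61 → 85 → 17 → 65 → 53 → 89 → 65  (repeats 65)
538: 538 → 110 → 14 → 26 → 68 → 74 → 68  (repeats 68)
539: 539 → 125 → 81 → 1  (reaches 1)
base-9 happy: 539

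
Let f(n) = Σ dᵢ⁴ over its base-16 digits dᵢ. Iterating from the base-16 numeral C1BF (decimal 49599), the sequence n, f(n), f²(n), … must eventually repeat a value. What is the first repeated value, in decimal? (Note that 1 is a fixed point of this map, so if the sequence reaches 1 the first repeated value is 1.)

47314

49599 = (12,1,11,15)_16 → 12⁴ + 1⁴ + 11⁴ + 15⁴ = 20736 + 1 + 14641 + 50625 = 86003
86003 = (1,4,15,15,3)_16 → 1⁴ + 4⁴ + 15⁴ + 15⁴ + 3⁴ = 1 + 256 + 50625 + 50625 + 81 = 101588
101588 = (1,8,12,13,4)_16 → 1⁴ + 8⁴ + 12⁴ + 13⁴ + 4⁴ = 1 + 4096 + 20736 + 28561 + 256 = 53650
53650 = (13,1,9,2)_16 → 13⁴ + 1⁴ + 9⁴ + 2⁴ = 28561 + 1 + 6561 + 16 = 35139
35139 = (8,9,4,3)_16 → 8⁴ + 9⁴ + 4⁴ + 3⁴ = 4096 + 6561 + 256 + 81 = 10994
10994 = (2,10,15,2)_16 → 2⁴ + 10⁴ + 15⁴ + 2⁴ = 16 + 10000 + 50625 + 16 = 60657
60657 = (14,12,15,1)_16 → 14⁴ + 12⁴ + 15⁴ + 1⁴ = 38416 + 20736 + 50625 + 1 = 109778
109778 = (1,10,12,13,2)_16 → 1⁴ + 10⁴ + 12⁴ + 13⁴ + 2⁴ = 1 + 10000 + 20736 + 28561 + 16 = 59314
59314 = (14,7,11,2)_16 → 14⁴ + 7⁴ + 11⁴ + 2⁴ = 38416 + 2401 + 14641 + 16 = 55474
55474 = (13,8,11,2)_16 → 13⁴ + 8⁴ + 11⁴ + 2⁴ = 28561 + 4096 + 14641 + 16 = 47314
47314 = (11,8,13,2)_16 → 11⁴ + 8⁴ + 13⁴ + 2⁴ = 14641 + 4096 + 28561 + 16 = 47314  — 47314 already appeared earlier.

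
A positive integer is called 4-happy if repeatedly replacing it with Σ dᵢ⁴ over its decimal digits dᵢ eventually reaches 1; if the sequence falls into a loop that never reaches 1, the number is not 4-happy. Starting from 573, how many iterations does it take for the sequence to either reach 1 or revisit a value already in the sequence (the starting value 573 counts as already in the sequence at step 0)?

10

573 → 3107
3107 → 2483
2483 → 4449
4449 → 7329
7329 → 9059
9059 → 13747
13747 → 5140
5140 → 882
882 → 8208
8208 → 8208  — 8208 repeats.
That took 10 steps.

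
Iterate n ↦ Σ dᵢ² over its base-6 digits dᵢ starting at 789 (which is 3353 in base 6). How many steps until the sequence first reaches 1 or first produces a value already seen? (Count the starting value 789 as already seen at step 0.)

14

789 = (3,3,5,3)_6 → 3² + 3² + 5² + 3² = 9 + 9 + 25 + 9 = 52
52 = (1,2,4)_6 → 1² + 2² + 4² = 1 + 4 + 16 = 21
21 = (3,3)_6 → 3² + 3² = 9 + 9 = 18
18 = (3,0)_6 → 3² + 0² = 9 + 0 = 9
9 = (1,3)_6 → 1² + 3² = 1 + 9 = 10
10 = (1,4)_6 → 1² + 4² = 1 + 16 = 17
17 = (2,5)_6 → 2² + 5² = 4 + 25 = 29
29 = (4,5)_6 → 4² + 5² = 16 + 25 = 41
41 = (1,0,5)_6 → 1² + 0² + 5² = 1 + 0 + 25 = 26
26 = (4,2)_6 → 4² + 2² = 16 + 4 = 20
20 = (3,2)_6 → 3² + 2² = 9 + 4 = 13
13 = (2,1)_6 → 2² + 1² = 4 + 1 = 5
5 = (5)_6 → 5² = 25
25 = (4,1)_6 → 4² + 1² = 16 + 1 = 17  — 17 repeats.
That took 14 steps.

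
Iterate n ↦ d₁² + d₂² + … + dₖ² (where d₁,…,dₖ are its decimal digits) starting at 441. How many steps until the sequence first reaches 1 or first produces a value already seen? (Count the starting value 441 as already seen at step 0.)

441 → 4² + 4² + 1² = 33
33 → 3² + 3² = 18
18 → 1² + 8² = 65
65 → 6² + 5² = 61
61 → 6² + 1² = 37
37 → 3² + 7² = 58
58 → 5² + 8² = 89
89 → 8² + 9² = 145
145 → 1² + 4² + 5² = 42
42 → 4² + 2² = 20
20 → 2² + 0² = 4
4 → 4² = 16
16 → 1² + 6² = 37  — 37 repeats.
That took 13 steps.

13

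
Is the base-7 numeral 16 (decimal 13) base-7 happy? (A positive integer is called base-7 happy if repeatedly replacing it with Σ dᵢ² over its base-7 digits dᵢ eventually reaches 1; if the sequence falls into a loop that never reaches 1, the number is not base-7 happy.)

13 = (1,6)_7 → 1² + 6² = 37
37 = (5,2)_7 → 5² + 2² = 29
29 = (4,1)_7 → 4² + 1² = 17
17 = (2,3)_7 → 2² + 3² = 13  — 13 already seen; the sequence cycles without reaching 1.

not base-7 happy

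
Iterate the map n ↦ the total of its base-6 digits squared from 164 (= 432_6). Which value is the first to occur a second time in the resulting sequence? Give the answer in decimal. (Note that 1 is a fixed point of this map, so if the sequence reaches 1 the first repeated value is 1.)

29

164 = (4,3,2)_6 → 4² + 3² + 2² = 16 + 9 + 4 = 29
29 = (4,5)_6 → 4² + 5² = 16 + 25 = 41
41 = (1,0,5)_6 → 1² + 0² + 5² = 1 + 0 + 25 = 26
26 = (4,2)_6 → 4² + 2² = 16 + 4 = 20
20 = (3,2)_6 → 3² + 2² = 9 + 4 = 13
13 = (2,1)_6 → 2² + 1² = 4 + 1 = 5
5 = (5)_6 → 5² = 25
25 = (4,1)_6 → 4² + 1² = 16 + 1 = 17
17 = (2,5)_6 → 2² + 5² = 4 + 25 = 29  — 29 already appeared earlier.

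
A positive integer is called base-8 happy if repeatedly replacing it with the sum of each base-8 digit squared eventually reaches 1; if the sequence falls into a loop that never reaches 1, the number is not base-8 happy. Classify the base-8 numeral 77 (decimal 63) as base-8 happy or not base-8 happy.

63 = (7,7)_8 → 7² + 7² = 49 + 49 = 98
98 = (1,4,2)_8 → 1² + 4² + 2² = 1 + 16 + 4 = 21
21 = (2,5)_8 → 2² + 5² = 4 + 25 = 29
29 = (3,5)_8 → 3² + 5² = 9 + 25 = 34
34 = (4,2)_8 → 4² + 2² = 16 + 4 = 20
20 = (2,4)_8 → 2² + 4² = 4 + 16 = 20  — 20 already seen; the sequence cycles without reaching 1.

not base-8 happy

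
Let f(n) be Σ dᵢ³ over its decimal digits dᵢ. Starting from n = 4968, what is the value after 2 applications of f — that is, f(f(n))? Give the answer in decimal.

4968 → 4³ + 9³ + 6³ + 8³ = 64 + 729 + 216 + 512 = 1521
1521 → 1³ + 5³ + 2³ + 1³ = 1 + 125 + 8 + 1 = 135

135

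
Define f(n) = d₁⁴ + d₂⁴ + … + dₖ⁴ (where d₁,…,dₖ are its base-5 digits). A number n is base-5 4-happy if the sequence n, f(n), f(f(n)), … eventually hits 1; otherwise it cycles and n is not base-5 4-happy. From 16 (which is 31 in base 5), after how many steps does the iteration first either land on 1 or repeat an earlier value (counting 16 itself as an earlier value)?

16 = (3,1)_5 → 3⁴ + 1⁴ = 81 + 1 = 82
82 = (3,1,2)_5 → 3⁴ + 1⁴ + 2⁴ = 81 + 1 + 16 = 98
98 = (3,4,3)_5 → 3⁴ + 4⁴ + 3⁴ = 81 + 256 + 81 = 418
418 = (3,1,3,3)_5 → 3⁴ + 1⁴ + 3⁴ + 3⁴ = 81 + 1 + 81 + 81 = 244
244 = (1,4,3,4)_5 → 1⁴ + 4⁴ + 3⁴ + 4⁴ = 1 + 256 + 81 + 256 = 594
594 = (4,3,3,4)_5 → 4⁴ + 3⁴ + 3⁴ + 4⁴ = 256 + 81 + 81 + 256 = 674
674 = (1,0,1,4,4)_5 → 1⁴ + 0⁴ + 1⁴ + 4⁴ + 4⁴ = 1 + 0 + 1 + 256 + 256 = 514
514 = (4,0,2,4)_5 → 4⁴ + 0⁴ + 2⁴ + 4⁴ = 256 + 0 + 16 + 256 = 528
528 = (4,1,0,3)_5 → 4⁴ + 1⁴ + 0⁴ + 3⁴ = 256 + 1 + 0 + 81 = 338
338 = (2,3,2,3)_5 → 2⁴ + 3⁴ + 2⁴ + 3⁴ = 16 + 81 + 16 + 81 = 194
194 = (1,2,3,4)_5 → 1⁴ + 2⁴ + 3⁴ + 4⁴ = 1 + 16 + 81 + 256 = 354
354 = (2,4,0,4)_5 → 2⁴ + 4⁴ + 0⁴ + 4⁴ = 16 + 256 + 0 + 256 = 528  — 528 repeats.
That took 12 steps.

12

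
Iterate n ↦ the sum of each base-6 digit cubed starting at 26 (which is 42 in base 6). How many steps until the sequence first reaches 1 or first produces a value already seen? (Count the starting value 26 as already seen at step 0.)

26 = (4,2)_6 → 4³ + 2³ = 72
72 = (2,0,0)_6 → 2³ + 0³ + 0³ = 8
8 = (1,2)_6 → 1³ + 2³ = 9
9 = (1,3)_6 → 1³ + 3³ = 28
28 = (4,4)_6 → 4³ + 4³ = 128
128 = (3,3,2)_6 → 3³ + 3³ + 2³ = 62
62 = (1,4,2)_6 → 1³ + 4³ + 2³ = 73
73 = (2,0,1)_6 → 2³ + 0³ + 1³ = 9  — 9 repeats.
That took 8 steps.

8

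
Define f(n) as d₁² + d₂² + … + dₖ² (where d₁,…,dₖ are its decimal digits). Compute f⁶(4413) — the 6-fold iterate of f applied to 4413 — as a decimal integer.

58

4413 → 4² + 4² + 1² + 3² = 16 + 16 + 1 + 9 = 42
42 → 4² + 2² = 16 + 4 = 20
20 → 2² + 0² = 4 + 0 = 4
4 → 4² = 16
16 → 1² + 6² = 1 + 36 = 37
37 → 3² + 7² = 9 + 49 = 58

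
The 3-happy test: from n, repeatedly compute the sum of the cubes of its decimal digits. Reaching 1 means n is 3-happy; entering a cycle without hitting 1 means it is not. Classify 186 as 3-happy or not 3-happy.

not 3-happy

186 → 1³ + 8³ + 6³ = 1 + 512 + 216 = 729
729 → 7³ + 2³ + 9³ = 343 + 8 + 729 = 1080
1080 → 1³ + 0³ + 8³ + 0³ = 1 + 0 + 512 + 0 = 513
513 → 5³ + 1³ + 3³ = 125 + 1 + 27 = 153
153 → 1³ + 5³ + 3³ = 1 + 125 + 27 = 153  — 153 already seen; the sequence cycles without reaching 1.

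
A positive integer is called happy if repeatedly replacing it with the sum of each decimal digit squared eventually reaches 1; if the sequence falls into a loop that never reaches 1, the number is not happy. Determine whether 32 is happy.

32 → 3² + 2² = 9 + 4 = 13
13 → 1² + 3² = 1 + 9 = 10
10 → 1² + 0² = 1 + 0 = 1  — reached 1.

happy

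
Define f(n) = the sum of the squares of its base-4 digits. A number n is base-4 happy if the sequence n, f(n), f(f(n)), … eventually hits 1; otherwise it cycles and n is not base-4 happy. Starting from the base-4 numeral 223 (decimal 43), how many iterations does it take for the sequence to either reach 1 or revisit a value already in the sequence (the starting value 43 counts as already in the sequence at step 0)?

4

43 = (2,2,3)_4 → 2² + 2² + 3² = 17
17 = (1,0,1)_4 → 1² + 0² + 1² = 2
2 = (2)_4 → 2² = 4
4 = (1,0)_4 → 1² + 0² = 1  — reached 1.
That took 4 steps.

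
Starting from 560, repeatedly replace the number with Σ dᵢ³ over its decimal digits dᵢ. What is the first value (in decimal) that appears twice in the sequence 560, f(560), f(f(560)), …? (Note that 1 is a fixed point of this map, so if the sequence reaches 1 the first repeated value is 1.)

371

560 → 341
341 → 92
92 → 737
737 → 713
713 → 371
371 → 371  — 371 already appeared earlier.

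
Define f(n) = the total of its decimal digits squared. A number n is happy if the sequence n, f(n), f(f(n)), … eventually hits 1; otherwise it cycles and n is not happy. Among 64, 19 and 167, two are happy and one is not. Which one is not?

64: 64 → 52 → 29 → 85 → 89 → 145 → 42 → 20 → 4 → 16 → 37 → 58 → 89  — repeats 89 (not happy)
19: 19 → 82 → 68 → 100 → 1  — reaches 1 (happy)
167: 167 → 86 → 100 → 1  — reaches 1 (happy)

64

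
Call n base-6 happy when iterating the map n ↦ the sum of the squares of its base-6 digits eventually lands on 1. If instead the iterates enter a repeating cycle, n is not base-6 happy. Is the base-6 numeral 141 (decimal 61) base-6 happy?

61 = (1,4,1)_6 → 18
18 = (3,0)_6 → 9
9 = (1,3)_6 → 10
10 = (1,4)_6 → 17
17 = (2,5)_6 → 29
29 = (4,5)_6 → 41
41 = (1,0,5)_6 → 26
26 = (4,2)_6 → 20
20 = (3,2)_6 → 13
13 = (2,1)_6 → 5
5 = (5)_6 → 25
25 = (4,1)_6 → 17  — 17 already seen; the sequence cycles without reaching 1.

not base-6 happy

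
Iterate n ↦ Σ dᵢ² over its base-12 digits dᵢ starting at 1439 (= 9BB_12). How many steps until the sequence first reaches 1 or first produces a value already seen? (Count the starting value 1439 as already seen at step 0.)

1439 = (9,11,11)_12 → 9² + 11² + 11² = 81 + 121 + 121 = 323
323 = (2,2,11)_12 → 2² + 2² + 11² = 4 + 4 + 121 = 129
129 = (10,9)_12 → 10² + 9² = 100 + 81 = 181
181 = (1,3,1)_12 → 1² + 3² + 1² = 1 + 9 + 1 = 11
11 = (11)_12 → 11² = 121
121 = (10,1)_12 → 10² + 1² = 100 + 1 = 101
101 = (8,5)_12 → 8² + 5² = 64 + 25 = 89
89 = (7,5)_12 → 7² + 5² = 49 + 25 = 74
74 = (6,2)_12 → 6² + 2² = 36 + 4 = 40
40 = (3,4)_12 → 3² + 4² = 9 + 16 = 25
25 = (2,1)_12 → 2² + 1² = 4 + 1 = 5
5 = (5)_12 → 5² = 25  — 25 repeats.
That took 12 steps.

12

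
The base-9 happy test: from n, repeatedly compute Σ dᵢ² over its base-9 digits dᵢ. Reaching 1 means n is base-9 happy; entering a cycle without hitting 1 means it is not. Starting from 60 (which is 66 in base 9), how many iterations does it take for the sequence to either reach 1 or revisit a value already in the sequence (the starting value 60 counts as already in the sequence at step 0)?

4

60 = (6,6)_9 → 6² + 6² = 36 + 36 = 72
72 = (8,0)_9 → 8² + 0² = 64 + 0 = 64
64 = (7,1)_9 → 7² + 1² = 49 + 1 = 50
50 = (5,5)_9 → 5² + 5² = 25 + 25 = 50  — 50 repeats.
That took 4 steps.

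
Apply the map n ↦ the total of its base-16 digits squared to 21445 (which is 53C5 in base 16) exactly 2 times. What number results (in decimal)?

21445 = (5,3,12,5)_16 → 5² + 3² + 12² + 5² = 203
203 = (12,11)_16 → 12² + 11² = 265

265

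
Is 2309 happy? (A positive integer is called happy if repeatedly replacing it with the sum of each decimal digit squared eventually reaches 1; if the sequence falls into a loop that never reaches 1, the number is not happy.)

happy

2309 → 2² + 3² + 0² + 9² = 94
94 → 9² + 4² = 97
97 → 9² + 7² = 130
130 → 1² + 3² + 0² = 10
10 → 1² + 0² = 1  — reached 1.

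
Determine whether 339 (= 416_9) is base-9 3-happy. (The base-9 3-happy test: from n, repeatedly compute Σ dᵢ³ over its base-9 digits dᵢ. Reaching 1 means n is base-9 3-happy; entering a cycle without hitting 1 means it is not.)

base-9 3-happy

339 = (4,1,6)_9 → 281
281 = (3,4,2)_9 → 99
99 = (1,2,0)_9 → 9
9 = (1,0)_9 → 1  — reached 1.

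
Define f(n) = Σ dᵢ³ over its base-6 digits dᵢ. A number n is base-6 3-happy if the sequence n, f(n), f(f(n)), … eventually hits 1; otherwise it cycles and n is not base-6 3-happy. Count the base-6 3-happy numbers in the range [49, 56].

49: 49 → 10 → 65 → 190 → 190  — not base-6 3-happy
50: 50 → 17 → 133 → 92 → 43 → 3 → 27 → 91 → 36 → 1  — base-6 3-happy
51: 51 → 36 → 1  — base-6 3-happy
52: 52 → 73 → 9 → 28 → 128 → 62 → 73  — not base-6 3-happy
53: 53 → 134 → 99 → 99  — not base-6 3-happy
54: 54 → 28 → 128 → 62 → 73 → 9 → 28  — not base-6 3-happy
55: 55 → 29 → 189 → 153 → 92 → 43 → 3 → 27 → 91 → 36 → 1  — base-6 3-happy
56: 56 → 36 → 1  — base-6 3-happy
base-6 3-happy: 50, 51, 55, 56

4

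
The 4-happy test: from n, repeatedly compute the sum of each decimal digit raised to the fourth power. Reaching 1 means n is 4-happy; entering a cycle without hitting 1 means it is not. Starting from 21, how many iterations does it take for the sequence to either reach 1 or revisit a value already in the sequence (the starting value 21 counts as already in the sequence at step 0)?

5

21 → 2⁴ + 1⁴ = 16 + 1 = 17
17 → 1⁴ + 7⁴ = 1 + 2401 = 2402
2402 → 2⁴ + 4⁴ + 0⁴ + 2⁴ = 16 + 256 + 0 + 16 = 288
288 → 2⁴ + 8⁴ + 8⁴ = 16 + 4096 + 4096 = 8208
8208 → 8⁴ + 2⁴ + 0⁴ + 8⁴ = 4096 + 16 + 0 + 4096 = 8208  — 8208 repeats.
That took 5 steps.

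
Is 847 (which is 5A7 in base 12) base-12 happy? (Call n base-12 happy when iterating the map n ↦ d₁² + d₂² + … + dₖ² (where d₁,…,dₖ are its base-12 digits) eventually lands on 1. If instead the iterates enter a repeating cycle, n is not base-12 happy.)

847 = (5,10,7)_12 → 5² + 10² + 7² = 25 + 100 + 49 = 174
174 = (1,2,6)_12 → 1² + 2² + 6² = 1 + 4 + 36 = 41
41 = (3,5)_12 → 3² + 5² = 9 + 25 = 34
34 = (2,10)_12 → 2² + 10² = 4 + 100 = 104
104 = (8,8)_12 → 8² + 8² = 64 + 64 = 128
128 = (10,8)_12 → 10² + 8² = 100 + 64 = 164
164 = (1,1,8)_12 → 1² + 1² + 8² = 1 + 1 + 64 = 66
66 = (5,6)_12 → 5² + 6² = 25 + 36 = 61
61 = (5,1)_12 → 5² + 1² = 25 + 1 = 26
26 = (2,2)_12 → 2² + 2² = 4 + 4 = 8
8 = (8)_12 → 8² = 64
64 = (5,4)_12 → 5² + 4² = 25 + 16 = 41  — 41 already seen; the sequence cycles without reaching 1.

not base-12 happy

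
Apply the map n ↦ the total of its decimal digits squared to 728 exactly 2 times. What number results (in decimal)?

728 → 7² + 2² + 8² = 49 + 4 + 64 = 117
117 → 1² + 1² + 7² = 1 + 1 + 49 = 51

51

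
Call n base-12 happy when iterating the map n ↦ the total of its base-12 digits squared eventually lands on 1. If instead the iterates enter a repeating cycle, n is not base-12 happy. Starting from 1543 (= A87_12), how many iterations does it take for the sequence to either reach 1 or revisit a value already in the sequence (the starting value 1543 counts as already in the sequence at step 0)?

1543 = (10,8,7)_12 → 213
213 = (1,5,9)_12 → 107
107 = (8,11)_12 → 185
185 = (1,3,5)_12 → 35
35 = (2,11)_12 → 125
125 = (10,5)_12 → 125  — 125 repeats.
That took 6 steps.

6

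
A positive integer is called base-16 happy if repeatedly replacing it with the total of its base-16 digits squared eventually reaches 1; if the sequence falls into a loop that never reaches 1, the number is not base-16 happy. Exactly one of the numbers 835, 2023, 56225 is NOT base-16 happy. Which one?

835: 835 → 34 → 8 → 64 → 16 → 1  — reaches 1 (base-16 happy)
2023: 2023 → 294 → 41 → 85 → 50 → 13 → 169 → 181 → 146 → 85  — repeats 85 (not base-16 happy)
56225: 56225 → 391 → 114 → 53 → 34 → 8 → 64 → 16 → 1  — reaches 1 (base-16 happy)

2023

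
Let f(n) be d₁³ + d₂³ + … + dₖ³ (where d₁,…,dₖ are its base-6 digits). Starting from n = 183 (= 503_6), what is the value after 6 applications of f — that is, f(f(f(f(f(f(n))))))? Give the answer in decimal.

183 = (5,0,3)_6 → 5³ + 0³ + 3³ = 152
152 = (4,1,2)_6 → 4³ + 1³ + 2³ = 73
73 = (2,0,1)_6 → 2³ + 0³ + 1³ = 9
9 = (1,3)_6 → 1³ + 3³ = 28
28 = (4,4)_6 → 4³ + 4³ = 128
128 = (3,3,2)_6 → 3³ + 3³ + 2³ = 62

62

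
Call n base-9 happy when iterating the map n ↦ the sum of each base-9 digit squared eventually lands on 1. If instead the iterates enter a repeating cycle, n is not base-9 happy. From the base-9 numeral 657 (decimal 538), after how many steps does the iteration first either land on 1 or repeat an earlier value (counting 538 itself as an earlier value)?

538 = (6,5,7)_9 → 6² + 5² + 7² = 110
110 = (1,3,2)_9 → 1² + 3² + 2² = 14
14 = (1,5)_9 → 1² + 5² = 26
26 = (2,8)_9 → 2² + 8² = 68
68 = (7,5)_9 → 7² + 5² = 74
74 = (8,2)_9 → 8² + 2² = 68  — 68 repeats.
That took 6 steps.

6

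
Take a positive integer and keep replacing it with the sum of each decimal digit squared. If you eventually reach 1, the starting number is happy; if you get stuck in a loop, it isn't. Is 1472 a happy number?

1472 → 1² + 4² + 7² + 2² = 70
70 → 7² + 0² = 49
49 → 4² + 9² = 97
97 → 9² + 7² = 130
130 → 1² + 3² + 0² = 10
10 → 1² + 0² = 1  — reached 1.

happy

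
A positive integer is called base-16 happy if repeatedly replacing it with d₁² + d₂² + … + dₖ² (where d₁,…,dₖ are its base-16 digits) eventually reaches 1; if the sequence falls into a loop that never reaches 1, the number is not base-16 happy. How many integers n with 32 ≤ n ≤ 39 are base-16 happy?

32: 32 → 4 → 16 → 1  — base-16 happy
33: 33 → 5 → 25 → 82 → 29 → 170 → 200 → 208 → 169 → 181 → 146 → 85 → 50 → 13 → 169  — not base-16 happy
34: 34 → 8 → 64 → 16 → 1  — base-16 happy
35: 35 → 13 → 169 → 181 → 146 → 85 → 50 → 13  — not base-16 happy
36: 36 → 20 → 17 → 2 → 4 → 16 → 1  — base-16 happy
37: 37 → 29 → 170 → 200 → 208 → 169 → 181 → 146 → 85 → 50 → 13 → 169  — not base-16 happy
38: 38 → 40 → 68 → 32 → 4 → 16 → 1  — base-16 happy
39: 39 → 53 → 34 → 8 → 64 → 16 → 1  — base-16 happy
base-16 happy: 32, 34, 36, 38, 39

5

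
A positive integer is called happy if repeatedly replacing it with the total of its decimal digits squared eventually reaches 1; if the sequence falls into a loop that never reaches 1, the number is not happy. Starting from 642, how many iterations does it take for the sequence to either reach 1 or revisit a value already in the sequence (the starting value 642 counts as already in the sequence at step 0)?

11

642 → 6² + 4² + 2² = 36 + 16 + 4 = 56
56 → 5² + 6² = 25 + 36 = 61
61 → 6² + 1² = 36 + 1 = 37
37 → 3² + 7² = 9 + 49 = 58
58 → 5² + 8² = 25 + 64 = 89
89 → 8² + 9² = 64 + 81 = 145
145 → 1² + 4² + 5² = 1 + 16 + 25 = 42
42 → 4² + 2² = 16 + 4 = 20
20 → 2² + 0² = 4 + 0 = 4
4 → 4² = 16
16 → 1² + 6² = 1 + 36 = 37  — 37 repeats.
That took 11 steps.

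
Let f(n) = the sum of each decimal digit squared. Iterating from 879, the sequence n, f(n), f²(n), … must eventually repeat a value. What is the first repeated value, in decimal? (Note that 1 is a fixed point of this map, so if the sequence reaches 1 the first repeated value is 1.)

145

879 → 194
194 → 98
98 → 145
145 → 42
42 → 20
20 → 4
4 → 16
16 → 37
37 → 58
58 → 89
89 → 145  — 145 already appeared earlier.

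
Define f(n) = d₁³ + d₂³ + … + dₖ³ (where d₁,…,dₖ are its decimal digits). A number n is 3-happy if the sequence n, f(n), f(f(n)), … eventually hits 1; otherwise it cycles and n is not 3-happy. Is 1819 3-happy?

1819 → 1³ + 8³ + 1³ + 9³ = 1243
1243 → 1³ + 2³ + 4³ + 3³ = 100
100 → 1³ + 0³ + 0³ = 1  — reached 1.

3-happy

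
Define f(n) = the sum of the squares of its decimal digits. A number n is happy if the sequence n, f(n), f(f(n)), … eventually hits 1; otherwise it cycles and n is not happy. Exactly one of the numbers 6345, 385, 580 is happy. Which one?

6345

6345: 6345 → 86 → 100 → 1  — reaches 1 (happy)
385: 385 → 98 → 145 → 42 → 20 → 4 → 16 → 37 → 58 → 89 → 145  — repeats 145 (not happy)
580: 580 → 89 → 145 → 42 → 20 → 4 → 16 → 37 → 58 → 89  — repeats 89 (not happy)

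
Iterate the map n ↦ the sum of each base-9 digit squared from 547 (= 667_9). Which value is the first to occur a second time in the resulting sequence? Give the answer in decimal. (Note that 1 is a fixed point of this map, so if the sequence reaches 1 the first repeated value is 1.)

53

547 = (6,6,7)_9 → 6² + 6² + 7² = 121
121 = (1,4,4)_9 → 1² + 4² + 4² = 33
33 = (3,6)_9 → 3² + 6² = 45
45 = (5,0)_9 → 5² + 0² = 25
25 = (2,7)_9 → 2² + 7² = 53
53 = (5,8)_9 → 5² + 8² = 89
89 = (1,0,8)_9 → 1² + 0² + 8² = 65
65 = (7,2)_9 → 7² + 2² = 53  — 53 already appeared earlier.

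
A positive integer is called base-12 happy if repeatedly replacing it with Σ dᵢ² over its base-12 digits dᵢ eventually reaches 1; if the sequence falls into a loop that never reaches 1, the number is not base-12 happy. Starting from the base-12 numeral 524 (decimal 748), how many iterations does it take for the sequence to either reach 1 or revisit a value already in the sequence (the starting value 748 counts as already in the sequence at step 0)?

748 = (5,2,4)_12 → 5² + 2² + 4² = 25 + 4 + 16 = 45
45 = (3,9)_12 → 3² + 9² = 9 + 81 = 90
90 = (7,6)_12 → 7² + 6² = 49 + 36 = 85
85 = (7,1)_12 → 7² + 1² = 49 + 1 = 50
50 = (4,2)_12 → 4² + 2² = 16 + 4 = 20
20 = (1,8)_12 → 1² + 8² = 1 + 64 = 65
65 = (5,5)_12 → 5² + 5² = 25 + 25 = 50  — 50 repeats.
That took 7 steps.

7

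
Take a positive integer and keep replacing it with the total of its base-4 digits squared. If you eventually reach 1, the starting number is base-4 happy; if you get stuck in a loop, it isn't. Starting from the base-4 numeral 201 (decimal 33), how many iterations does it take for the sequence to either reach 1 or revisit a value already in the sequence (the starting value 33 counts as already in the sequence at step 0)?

4

33 = (2,0,1)_4 → 2² + 0² + 1² = 5
5 = (1,1)_4 → 1² + 1² = 2
2 = (2)_4 → 2² = 4
4 = (1,0)_4 → 1² + 0² = 1  — reached 1.
That took 4 steps.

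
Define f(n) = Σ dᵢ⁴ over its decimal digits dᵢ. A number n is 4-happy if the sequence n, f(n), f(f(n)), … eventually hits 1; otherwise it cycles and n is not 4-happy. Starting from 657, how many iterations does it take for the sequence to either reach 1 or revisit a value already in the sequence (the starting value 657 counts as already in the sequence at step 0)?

11

657 → 6⁴ + 5⁴ + 7⁴ = 4322
4322 → 4⁴ + 3⁴ + 2⁴ + 2⁴ = 369
369 → 3⁴ + 6⁴ + 9⁴ = 7938
7938 → 7⁴ + 9⁴ + 3⁴ + 8⁴ = 13139
13139 → 1⁴ + 3⁴ + 1⁴ + 3⁴ + 9⁴ = 6725
6725 → 6⁴ + 7⁴ + 2⁴ + 5⁴ = 4338
4338 → 4⁴ + 3⁴ + 3⁴ + 8⁴ = 4514
4514 → 4⁴ + 5⁴ + 1⁴ + 4⁴ = 1138
1138 → 1⁴ + 1⁴ + 3⁴ + 8⁴ = 4179
4179 → 4⁴ + 1⁴ + 7⁴ + 9⁴ = 9219
9219 → 9⁴ + 2⁴ + 1⁴ + 9⁴ = 13139  — 13139 repeats.
That took 11 steps.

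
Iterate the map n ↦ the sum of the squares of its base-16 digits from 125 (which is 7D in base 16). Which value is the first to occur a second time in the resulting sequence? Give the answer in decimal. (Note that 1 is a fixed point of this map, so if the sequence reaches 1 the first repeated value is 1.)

169

125 = (7,13)_16 → 218
218 = (13,10)_16 → 269
269 = (1,0,13)_16 → 170
170 = (10,10)_16 → 200
200 = (12,8)_16 → 208
208 = (13,0)_16 → 169
169 = (10,9)_16 → 181
181 = (11,5)_16 → 146
146 = (9,2)_16 → 85
85 = (5,5)_16 → 50
50 = (3,2)_16 → 13
13 = (13)_16 → 169  — 169 already appeared earlier.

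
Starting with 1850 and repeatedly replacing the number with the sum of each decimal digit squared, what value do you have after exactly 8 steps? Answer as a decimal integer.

145

1850 → 1² + 8² + 5² + 0² = 90
90 → 9² + 0² = 81
81 → 8² + 1² = 65
65 → 6² + 5² = 61
61 → 6² + 1² = 37
37 → 3² + 7² = 58
58 → 5² + 8² = 89
89 → 8² + 9² = 145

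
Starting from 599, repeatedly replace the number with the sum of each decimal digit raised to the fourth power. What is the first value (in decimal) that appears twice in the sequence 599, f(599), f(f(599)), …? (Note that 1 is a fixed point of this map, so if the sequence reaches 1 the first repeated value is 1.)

599 → 5⁴ + 9⁴ + 9⁴ = 13747
13747 → 1⁴ + 3⁴ + 7⁴ + 4⁴ + 7⁴ = 5140
5140 → 5⁴ + 1⁴ + 4⁴ + 0⁴ = 882
882 → 8⁴ + 8⁴ + 2⁴ = 8208
8208 → 8⁴ + 2⁴ + 0⁴ + 8⁴ = 8208  — 8208 already appeared earlier.

8208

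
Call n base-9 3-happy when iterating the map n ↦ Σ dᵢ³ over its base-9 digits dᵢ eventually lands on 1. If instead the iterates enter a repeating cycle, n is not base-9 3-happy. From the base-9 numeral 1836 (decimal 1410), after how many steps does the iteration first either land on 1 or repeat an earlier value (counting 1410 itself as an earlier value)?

3

1410 = (1,8,3,6)_9 → 1³ + 8³ + 3³ + 6³ = 756
756 = (1,0,3,0)_9 → 1³ + 0³ + 3³ + 0³ = 28
28 = (3,1)_9 → 3³ + 1³ = 28  — 28 repeats.
That took 3 steps.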